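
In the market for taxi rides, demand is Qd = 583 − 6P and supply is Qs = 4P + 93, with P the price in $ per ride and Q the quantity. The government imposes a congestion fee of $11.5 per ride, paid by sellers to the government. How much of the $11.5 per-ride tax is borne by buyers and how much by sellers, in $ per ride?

Before the tax: set 583 − 6P = 4P + 93 → P* = $49, Q* = 289.
With the tax collected from sellers, supply shifts: Qs = 4(P − 11.5) + 93.
Solving gives Q = 261.4 with buyers paying $53.6 and sellers receiving $42.1 (the $11.5 wedge).
Burden on buyers: $4.6; on sellers: $6.9. (They sum to $11.5.)
The less price-elastic side of the market bears the larger share of a per-unit tax.

Buyers bear $4.6 per ride; sellers bear $6.9 per ride.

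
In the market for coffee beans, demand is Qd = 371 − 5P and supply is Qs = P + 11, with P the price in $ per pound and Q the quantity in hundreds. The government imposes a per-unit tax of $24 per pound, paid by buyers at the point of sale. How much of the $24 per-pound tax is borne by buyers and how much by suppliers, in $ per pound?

Without the tax, 371 − 5P = P + 11 gives 6P = 360, so P* = $60 and Q* = 71.
With the tax collected from buyers, demand (in seller-price terms) shifts: Qd = 371 − 5(P + 24).
New equilibrium: buyers pay $64, suppliers receive $40, Q = 51. (Wedge: Pb − Ps = 24.)
Burden on buyers: $4; on suppliers: $20. (They sum to $24.)
The less price-elastic side of the market bears the larger share of a per-unit tax.

Buyers bear $4 per pound; suppliers bear $20 per pound.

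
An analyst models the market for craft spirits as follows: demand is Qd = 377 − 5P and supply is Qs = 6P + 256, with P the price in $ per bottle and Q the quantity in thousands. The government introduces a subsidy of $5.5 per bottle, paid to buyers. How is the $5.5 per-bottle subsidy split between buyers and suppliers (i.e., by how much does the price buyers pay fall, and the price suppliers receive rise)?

Before the subsidy: set 377 − 5P = 6P + 256 → P* = $11, Q* = 322.
With a per-unit subsidy paid to buyers, each effectively pays P − 5.5, so demand becomes Qd = 377 − 5(P − 5.5).
New equilibrium: buyers pay $8, suppliers receive $13.5, Q = 337. (Wedge: Pb − Ps = −5.5.)
Gain to buyers: $3; to suppliers: $2.5. (They sum to $5.5.)

Buyers gain $3 per bottle; suppliers gain $2.5 per bottle.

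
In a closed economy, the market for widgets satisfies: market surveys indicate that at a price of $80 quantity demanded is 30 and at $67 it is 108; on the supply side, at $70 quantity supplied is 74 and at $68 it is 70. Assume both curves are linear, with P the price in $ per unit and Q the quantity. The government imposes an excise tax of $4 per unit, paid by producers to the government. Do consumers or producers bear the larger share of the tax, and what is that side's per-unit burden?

Demand slope: (108 − 30)/(67 − 80) = -6, so Qd = 510 − 6P.
Supply slope: (70 − 74)/(68 − 70) = 2, so Qs = 2P − 66.
Without the tax, 510 − 6P = 2P − 66 gives 8P = 576, so P* = $72 and Q* = 78.
With the tax collected from producers, supply shifts: Qs = 2(P − 4) − 66.
Solving gives Q = 72 with consumers paying $73 and producers receiving $69 (the $4 wedge).
Per-unit burden: consumers $1, producers $3.
Producers take the larger share because supply is less price-elastic here (demand slope 6 vs supply slope 2).

Producers bear the larger share: $3 per unit.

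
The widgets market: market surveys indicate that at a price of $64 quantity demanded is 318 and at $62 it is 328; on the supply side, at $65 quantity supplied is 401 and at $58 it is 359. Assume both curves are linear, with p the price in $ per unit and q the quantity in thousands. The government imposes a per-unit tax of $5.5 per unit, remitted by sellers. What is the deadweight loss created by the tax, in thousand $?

Demand slope: (328 − 318)/(62 − 64) = -5, so qd = 638 − 5p.
Supply slope: (359 − 401)/(58 − 65) = 6, so qs = 6p + 11.
Before the tax: set 638 − 5p = 6p + 11 → p* = $57, q* = 353.
With the tax collected from sellers, supply shifts: qs = 6(p − 5.5) + 11.
New equilibrium: buyers pay $60, sellers receive $54.5, q = 338. (Wedge: pb − ps = 5.5.)
Quantity falls by |ΔQ| = |353 − 338| = 15.
DWL = ½ · t · |ΔQ| = ½ · 5.5 · 15 = $41.25.

Deadweight loss = $41.25 thousand.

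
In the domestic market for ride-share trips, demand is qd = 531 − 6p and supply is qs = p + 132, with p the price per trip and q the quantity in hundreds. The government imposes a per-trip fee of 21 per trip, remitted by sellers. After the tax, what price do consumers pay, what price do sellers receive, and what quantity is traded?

Consumers pay 60; sellers receive 39; quantity = 171.

Without the tax, 531 − 6p = p + 132 gives 7p = 399, so p* = 57 and q* = 189.
With the tax collected from sellers, supply shifts: qs = (p − 21) + 132.
New equilibrium: consumers pay 60, sellers receive 39, q = 171. (Wedge: pb − ps = 21.)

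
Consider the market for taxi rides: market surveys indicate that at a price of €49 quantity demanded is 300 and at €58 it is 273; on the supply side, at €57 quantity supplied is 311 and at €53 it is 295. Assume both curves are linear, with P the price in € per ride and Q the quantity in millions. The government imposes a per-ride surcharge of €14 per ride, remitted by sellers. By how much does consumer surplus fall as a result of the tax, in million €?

Consumer surplus falls by €2232 million.

Demand slope: (273 − 300)/(58 − 49) = -3, so Qd = 447 − 3P.
Supply slope: (295 − 311)/(53 − 57) = 4, so Qs = 4P + 83.
Without the tax, 447 − 3P = 4P + 83 gives 7P = 364, so P* = €52 and Q* = 291.
With the tax collected from sellers, supply shifts: Qs = 4(P − 14) + 83.
Solving gives Q = 267 with consumers paying €60 and sellers receiving €46 (the €14 wedge).
ΔCS is the trapezoid between Q = 267 and Q = 291 of height €8: ½ · (291 + 267) · 8 = €2232.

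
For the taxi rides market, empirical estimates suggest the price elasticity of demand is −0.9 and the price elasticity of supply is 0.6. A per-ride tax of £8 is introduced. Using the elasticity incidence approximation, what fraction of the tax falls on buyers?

Buyers' share ≈ 0.4.

Incidence ratio: buyers' share ≈ εs / (εs + |εd|) = 0.6 / (0.6 + 0.9) = 0.4.
Supply is the less elastic side, so buyers bear the smaller share.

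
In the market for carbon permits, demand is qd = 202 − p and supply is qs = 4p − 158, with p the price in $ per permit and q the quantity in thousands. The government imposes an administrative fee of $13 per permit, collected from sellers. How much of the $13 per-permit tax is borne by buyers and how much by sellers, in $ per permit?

Before the tax: set 202 − p = 4p − 158 → p* = $72, q* = 130.
With the tax collected from sellers, supply shifts: qs = 4(p − 13) − 158.
New equilibrium: buyers pay $82.4, sellers receive $69.4, q = 119.6. (Wedge: pb − ps = 13.)
Burden on buyers: $10.4; on sellers: $2.6. (They sum to $13.)
The less price-elastic side of the market bears the larger share of a per-unit tax.

Buyers bear $10.4 per permit; sellers bear $2.6 per permit.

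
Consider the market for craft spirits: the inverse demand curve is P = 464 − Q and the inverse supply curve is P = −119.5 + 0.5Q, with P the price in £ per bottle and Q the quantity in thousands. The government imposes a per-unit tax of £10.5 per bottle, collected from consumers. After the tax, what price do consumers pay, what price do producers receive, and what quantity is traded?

Consumers pay £82; producers receive £71.5; quantity = 382.

Rewrite in direct form: Qd = 464 − P and Qs = 2P + 239.
Without the tax, 464 − P = 2P + 239 gives 3P = 225, so P* = £75 and Q* = 389.
With the tax collected from consumers, demand (in seller-price terms) shifts: Qd = 464 − (P + 10.5).
Solving gives Q = 382 with consumers paying £82 and producers receiving £71.5 (the £10.5 wedge).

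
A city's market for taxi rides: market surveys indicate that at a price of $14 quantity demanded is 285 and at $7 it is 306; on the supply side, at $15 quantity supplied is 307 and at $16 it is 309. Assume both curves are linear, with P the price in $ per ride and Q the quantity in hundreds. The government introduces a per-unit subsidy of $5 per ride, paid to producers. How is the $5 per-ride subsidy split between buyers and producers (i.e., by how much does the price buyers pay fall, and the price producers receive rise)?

Demand slope: (306 − 285)/(7 − 14) = -3, so Qd = 327 − 3P.
Supply slope: (309 − 307)/(16 − 15) = 2, so Qs = 2P + 277.
Before the subsidy: set 327 − 3P = 2P + 277 → P* = $10, Q* = 297.
With a per-unit subsidy paid to producers, each receives P + 5 per unit sold, so supply becomes Qs = 2(P + 5) + 277.
Solving gives Q = 303 with buyers paying $8 and producers receiving $13 (the $5 wedge).
Gain to buyers: $2; to producers: $3. (They sum to $5.)

Buyers gain $2 per ride; producers gain $3 per ride.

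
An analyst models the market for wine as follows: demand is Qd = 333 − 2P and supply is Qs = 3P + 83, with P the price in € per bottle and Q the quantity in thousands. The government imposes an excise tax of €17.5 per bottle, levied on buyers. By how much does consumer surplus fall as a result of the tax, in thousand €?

Without the tax, 333 − 2P = 3P + 83 gives 5P = 250, so P* = €50 and Q* = 233.
With the tax collected from buyers, demand (in seller-price terms) shifts: Qd = 333 − 2(P + 17.5).
Solving gives Q = 212 with buyers paying €60.5 and suppliers receiving €43 (the €17.5 wedge).
ΔCS is the trapezoid between Q = 212 and Q = 233 of height €10.5: ½ · (233 + 212) · 10.5 = €2336.25.

Consumer surplus falls by €2336.25 thousand.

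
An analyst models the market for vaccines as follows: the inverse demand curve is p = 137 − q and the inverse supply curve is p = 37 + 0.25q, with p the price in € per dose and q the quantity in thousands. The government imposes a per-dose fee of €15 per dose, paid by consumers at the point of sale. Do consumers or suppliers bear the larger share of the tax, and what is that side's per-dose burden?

Consumers bear the larger share: €12 per dose.

Rewrite in direct form: qd = 137 − p and qs = 4p − 148.
Before the tax: set 137 − p = 4p − 148 → p* = €57, q* = 80.
With the tax collected from consumers, demand (in seller-price terms) shifts: qd = 137 − (p + 15).
Solving gives q = 68 with consumers paying €69 and suppliers receiving €54 (the €15 wedge).
Per-dose burden: consumers €12, suppliers €3.
Consumers take the larger share because demand is less price-elastic here (demand slope 1 vs supply slope 4).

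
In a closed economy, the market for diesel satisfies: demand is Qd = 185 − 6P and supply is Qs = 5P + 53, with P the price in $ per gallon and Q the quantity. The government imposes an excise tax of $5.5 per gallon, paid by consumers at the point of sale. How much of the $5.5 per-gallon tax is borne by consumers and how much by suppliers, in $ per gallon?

Without the tax, 185 − 6P = 5P + 53 gives 11P = 132, so P* = $12 and Q* = 113.
With the tax collected from consumers, demand (in seller-price terms) shifts: Qd = 185 − 6(P + 5.5).
New equilibrium: consumers pay $14.5, suppliers receive $9, Q = 98. (Wedge: Pb − Ps = 5.5.)
Burden on consumers: $2.5; on suppliers: $3. (They sum to $5.5.)

Consumers bear $2.5 per gallon; suppliers bear $3 per gallon.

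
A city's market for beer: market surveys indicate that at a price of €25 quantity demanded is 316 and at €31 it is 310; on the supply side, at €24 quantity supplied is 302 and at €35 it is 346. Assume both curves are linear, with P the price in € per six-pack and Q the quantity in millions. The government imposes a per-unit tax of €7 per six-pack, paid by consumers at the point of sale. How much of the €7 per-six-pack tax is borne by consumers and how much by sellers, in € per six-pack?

Demand slope: (310 − 316)/(31 − 25) = -1, so Qd = 341 − P.
Supply slope: (346 − 302)/(35 − 24) = 4, so Qs = 4P + 206.
Before the tax: set 341 − P = 4P + 206 → P* = €27, Q* = 314.
With the tax collected from consumers, demand (in seller-price terms) shifts: Qd = 341 − (P + 7).
New equilibrium: consumers pay €32.6, sellers receive €25.6, Q = 308.4. (Wedge: Pb − Ps = 7.)
Burden on consumers: €5.6; on sellers: €1.4. (They sum to €7.)

Consumers bear €5.6 per six-pack; sellers bear €1.4 per six-pack.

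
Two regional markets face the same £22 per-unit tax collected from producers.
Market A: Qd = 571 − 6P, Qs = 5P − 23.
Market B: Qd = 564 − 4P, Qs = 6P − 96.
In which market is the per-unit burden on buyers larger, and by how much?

Market A: pre-tax P* = £54, Q* = 247; post-tax Q = 187; per-unit burden on buyers = £10.
Market B: pre-tax P* = £66, Q* = 300; post-tax Q = 247.2; per-unit burden on buyers = £13.2.
Difference: £10 vs £13.2 → market B is larger by £3.2.

Market B, by £3.2.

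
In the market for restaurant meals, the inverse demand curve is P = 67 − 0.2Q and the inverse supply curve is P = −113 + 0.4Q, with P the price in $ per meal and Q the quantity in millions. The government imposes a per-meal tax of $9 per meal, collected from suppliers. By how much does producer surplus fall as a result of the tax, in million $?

Producer surplus falls by $1755 million.

Rewrite in direct form: Qd = 335 − 5P and Qs = 2.5P + 282.5.
Before the tax: set 335 − 5P = 2.5P + 282.5 → P* = $7, Q* = 300.
With the tax collected from suppliers, supply shifts: Qs = 2.5(P − 9) + 282.5.
New equilibrium: consumers pay $10, suppliers receive $1, Q = 285. (Wedge: Pb − Ps = 9.)
ΔPS is the trapezoid between Q = 285 and Q = 300 of height $6: ½ · (300 + 285) · 6 = $1755.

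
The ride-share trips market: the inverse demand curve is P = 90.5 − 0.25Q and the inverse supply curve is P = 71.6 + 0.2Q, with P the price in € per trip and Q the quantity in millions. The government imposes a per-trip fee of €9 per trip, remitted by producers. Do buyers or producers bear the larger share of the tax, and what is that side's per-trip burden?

Buyers bear the larger share: €5 per trip.

Rewrite in direct form: Qd = 362 − 4P and Qs = 5P − 358.
Before the tax: set 362 − 4P = 5P − 358 → P* = €80, Q* = 42.
With the tax collected from producers, supply shifts: Qs = 5(P − 9) − 358.
New equilibrium: buyers pay €85, producers receive €76, Q = 22. (Wedge: Pb − Ps = 9.)
Per-trip burden: buyers €5, producers €4.
Buyers take the larger share because demand is less price-elastic here (demand slope 4 vs supply slope 5).
The less price-elastic side of the market bears the larger share of a per-unit tax.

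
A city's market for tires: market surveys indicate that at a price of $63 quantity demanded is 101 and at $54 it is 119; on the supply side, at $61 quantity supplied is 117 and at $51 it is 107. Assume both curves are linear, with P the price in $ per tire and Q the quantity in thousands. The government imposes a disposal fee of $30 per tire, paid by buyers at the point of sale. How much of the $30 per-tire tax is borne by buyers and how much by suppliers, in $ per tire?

Buyers bear $10 per tire; suppliers bear $20 per tire.

Demand slope: (119 − 101)/(54 − 63) = -2, so Qd = 227 − 2P.
Supply slope: (107 − 117)/(51 − 61) = 1, so Qs = P + 56.
Without the tax, 227 − 2P = P + 56 gives 3P = 171, so P* = $57 and Q* = 113.
With the tax collected from buyers, demand (in seller-price terms) shifts: Qd = 227 − 2(P + 30).
New equilibrium: buyers pay $67, suppliers receive $37, Q = 93. (Wedge: Pb − Ps = 30.)
Burden on buyers: $10; on suppliers: $20. (They sum to $30.)
The less price-elastic side of the market bears the larger share of a per-unit tax.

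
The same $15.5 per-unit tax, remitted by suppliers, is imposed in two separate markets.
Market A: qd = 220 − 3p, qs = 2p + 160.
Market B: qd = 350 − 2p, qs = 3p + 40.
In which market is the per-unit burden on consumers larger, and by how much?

Market A: pre-tax p* = $12, q* = 184; post-tax q = 165.4; per-unit burden on consumers = $6.2.
Market B: pre-tax p* = $62, q* = 226; post-tax q = 207.4; per-unit burden on consumers = $9.3.
Difference: $6.2 vs $9.3 → market B is larger by $3.1.

Market B, by $3.1.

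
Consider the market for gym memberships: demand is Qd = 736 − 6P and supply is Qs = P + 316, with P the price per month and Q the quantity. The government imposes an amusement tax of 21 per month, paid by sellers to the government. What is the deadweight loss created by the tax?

Without the tax, 736 − 6P = P + 316 gives 7P = 420, so P* = 60 and Q* = 376.
With the tax collected from sellers, supply shifts: Qs = (P − 21) + 316.
Solving gives Q = 358 with buyers paying 63 and sellers receiving 42 (the 21 wedge).
Quantity falls by |ΔQ| = |376 − 358| = 18.
DWL = ½ · t · |ΔQ| = ½ · 21 · 18 = 189.

Deadweight loss = 189.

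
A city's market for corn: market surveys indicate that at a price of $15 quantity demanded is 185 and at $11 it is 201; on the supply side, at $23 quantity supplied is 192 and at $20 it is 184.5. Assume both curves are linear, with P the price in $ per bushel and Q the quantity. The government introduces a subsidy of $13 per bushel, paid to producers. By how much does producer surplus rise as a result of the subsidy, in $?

Producer surplus rises by $1496.

Demand slope: (201 − 185)/(11 − 15) = -4, so Qd = 245 − 4P.
Supply slope: (184.5 − 192)/(20 − 23) = 2.5, so Qs = 2.5P + 134.5.
Without the subsidy, 245 − 4P = 2.5P + 134.5 gives 6.5P = 110.5, so P* = $17 and Q* = 177.
With a per-unit subsidy paid to producers, each receives P + 13 per unit sold, so supply becomes Qs = 2.5(P + 13) + 134.5.
Solving gives Q = 197 with buyers paying $12 and producers receiving $25 (the $13 wedge).
ΔPS is the trapezoid between Q = 197 and Q = 177 of height $8: ½ · (177 + 197) · 8 = $1496.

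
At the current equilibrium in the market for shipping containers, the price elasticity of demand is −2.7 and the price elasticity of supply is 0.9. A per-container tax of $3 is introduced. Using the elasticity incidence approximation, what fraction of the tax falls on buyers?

Incidence ratio: buyers' share ≈ εs / (εs + |εd|) = 0.9 / (0.9 + 2.7) = 0.25.
Supply is the less elastic side, so buyers bear the smaller share.

Buyers' share ≈ 0.25.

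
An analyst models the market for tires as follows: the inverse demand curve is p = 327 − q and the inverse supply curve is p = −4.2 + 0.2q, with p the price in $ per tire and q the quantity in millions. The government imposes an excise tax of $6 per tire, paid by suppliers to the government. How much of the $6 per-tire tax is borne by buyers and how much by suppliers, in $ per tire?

Buyers bear $5 per tire; suppliers bear $1 per tire.

Inverting to q(p) form: qd = 327 − p; qs = 5p + 21.
Without the tax, 327 − p = 5p + 21 gives 6p = 306, so p* = $51 and q* = 276.
With the tax collected from suppliers, supply shifts: qs = 5(p − 6) + 21.
Solving gives q = 271 with buyers paying $56 and suppliers receiving $50 (the $6 wedge).
Burden on buyers: $5; on suppliers: $1. (They sum to $6.)
The less price-elastic side of the market bears the larger share of a per-unit tax.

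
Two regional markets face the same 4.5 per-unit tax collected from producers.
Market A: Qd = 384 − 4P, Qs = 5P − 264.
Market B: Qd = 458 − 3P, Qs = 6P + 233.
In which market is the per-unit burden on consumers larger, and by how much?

Market B, by 0.5.

Market A: pre-tax P* = 72, Q* = 96; post-tax Q = 86; per-unit burden on consumers = 2.5.
Market B: pre-tax P* = 25, Q* = 383; post-tax Q = 374; per-unit burden on consumers = 3.
Difference: 2.5 vs 3 → market B is larger by 0.5.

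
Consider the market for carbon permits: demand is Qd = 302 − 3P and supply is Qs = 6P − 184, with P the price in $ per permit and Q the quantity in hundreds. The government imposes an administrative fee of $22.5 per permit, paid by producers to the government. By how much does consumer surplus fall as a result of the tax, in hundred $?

Without the tax, 302 − 3P = 6P − 184 gives 9P = 486, so P* = $54 and Q* = 140.
With the tax collected from producers, supply shifts: Qs = 6(P − 22.5) − 184.
New equilibrium: buyers pay $69, producers receive $46.5, Q = 95. (Wedge: Pb − Ps = 22.5.)
ΔCS is the trapezoid between Q = 95 and Q = 140 of height $15: ½ · (140 + 95) · 15 = $1762.5.

Consumer surplus falls by $1762.5 hundred.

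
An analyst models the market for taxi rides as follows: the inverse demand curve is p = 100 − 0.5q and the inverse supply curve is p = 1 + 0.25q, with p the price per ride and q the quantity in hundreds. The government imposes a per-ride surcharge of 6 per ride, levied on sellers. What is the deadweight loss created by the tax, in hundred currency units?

Deadweight loss = 24 hundred.

Inverting to q(p) form: qd = 200 − 2p; qs = 4p − 4.
Before the tax: set 200 − 2p = 4p − 4 → p* = 34, q* = 132.
With the tax collected from sellers, supply shifts: qs = 4(p − 6) − 4.
Solving gives q = 124 with buyers paying 38 and sellers receiving 32 (the 6 wedge).
Quantity falls by |ΔQ| = |132 − 124| = 8.
DWL = ½ · t · |ΔQ| = ½ · 6 · 8 = 24.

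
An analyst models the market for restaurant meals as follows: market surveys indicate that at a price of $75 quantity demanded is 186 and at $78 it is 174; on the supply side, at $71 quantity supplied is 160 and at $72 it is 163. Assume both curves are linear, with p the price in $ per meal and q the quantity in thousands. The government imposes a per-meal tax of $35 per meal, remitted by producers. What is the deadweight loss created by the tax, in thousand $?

Demand slope: (174 − 186)/(78 − 75) = -4, so qd = 486 − 4p.
Supply slope: (163 − 160)/(72 − 71) = 3, so qs = 3p − 53.
Before the tax: set 486 − 4p = 3p − 53 → p* = $77, q* = 178.
With the tax collected from producers, supply shifts: qs = 3(p − 35) − 53.
New equilibrium: buyers pay $92, producers receive $57, q = 118. (Wedge: pb − ps = 35.)
Quantity falls by |ΔQ| = |178 − 118| = 60.
DWL = ½ · t · |ΔQ| = ½ · 35 · 60 = $1050.

Deadweight loss = $1050 thousand.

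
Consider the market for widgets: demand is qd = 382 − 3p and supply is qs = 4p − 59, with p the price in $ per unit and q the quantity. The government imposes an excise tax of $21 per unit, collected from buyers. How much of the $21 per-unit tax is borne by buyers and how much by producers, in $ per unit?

Buyers bear $12 per unit; producers bear $9 per unit.

Without the tax, 382 − 3p = 4p − 59 gives 7p = 441, so p* = $63 and q* = 193.
With the tax collected from buyers, demand (in seller-price terms) shifts: qd = 382 − 3(p + 21).
Solving gives q = 157 with buyers paying $75 and producers receiving $54 (the $21 wedge).
Burden on buyers: $12; on producers: $9. (They sum to $21.)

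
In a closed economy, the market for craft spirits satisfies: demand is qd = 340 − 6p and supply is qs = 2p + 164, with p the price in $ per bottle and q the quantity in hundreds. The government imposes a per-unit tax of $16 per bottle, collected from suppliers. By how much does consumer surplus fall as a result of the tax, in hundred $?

Consumer surplus falls by $784 hundred.

Before the tax: set 340 − 6p = 2p + 164 → p* = $22, q* = 208.
With the tax collected from suppliers, supply shifts: qs = 2(p − 16) + 164.
Solving gives q = 184 with buyers paying $26 and suppliers receiving $10 (the $16 wedge).
ΔCS is the trapezoid between Q = 184 and Q = 208 of height $4: ½ · (208 + 184) · 4 = $784.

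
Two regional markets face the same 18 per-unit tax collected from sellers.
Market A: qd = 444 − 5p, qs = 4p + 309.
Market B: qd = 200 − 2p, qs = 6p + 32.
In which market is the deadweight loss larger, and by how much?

Market A: pre-tax p* = 15, q* = 369; post-tax q = 329; deadweight loss = 360.
Market B: pre-tax p* = 21, q* = 158; post-tax q = 131; deadweight loss = 243.
Difference: 360 vs 243 → market A is larger by 117.

Market A, by 117.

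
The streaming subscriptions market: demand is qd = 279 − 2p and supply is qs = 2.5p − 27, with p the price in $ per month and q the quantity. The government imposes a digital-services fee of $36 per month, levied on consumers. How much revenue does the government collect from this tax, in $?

Without the tax, 279 − 2p = 2.5p − 27 gives 4.5p = 306, so p* = $68 and q* = 143.
With the tax collected from consumers, demand (in seller-price terms) shifts: qd = 279 − 2(p + 36).
New equilibrium: consumers pay $88, producers receive $52, q = 103. (Wedge: pb − ps = 36.)
Revenue = t · Q = 36 · 103 = $3708.

Tax revenue = $3708.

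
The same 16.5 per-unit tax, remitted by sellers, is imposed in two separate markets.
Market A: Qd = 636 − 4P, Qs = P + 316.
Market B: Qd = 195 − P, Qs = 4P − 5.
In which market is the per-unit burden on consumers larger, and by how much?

Market B, by 9.9.

Market A: pre-tax P* = 64, Q* = 380; post-tax Q = 366.8; per-unit burden on consumers = 3.3.
Market B: pre-tax P* = 40, Q* = 155; post-tax Q = 141.8; per-unit burden on consumers = 13.2.
Difference: 3.3 vs 13.2 → market B is larger by 9.9.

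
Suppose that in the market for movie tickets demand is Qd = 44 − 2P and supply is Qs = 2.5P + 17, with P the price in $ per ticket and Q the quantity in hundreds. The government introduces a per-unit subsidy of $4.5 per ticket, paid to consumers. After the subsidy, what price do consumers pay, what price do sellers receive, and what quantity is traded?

Before the subsidy: set 44 − 2P = 2.5P + 17 → P* = $6, Q* = 32.
With a per-unit subsidy paid to consumers, each effectively pays P − 4.5, so demand becomes Qd = 44 − 2(P − 4.5).
New equilibrium: consumers pay $3.5, sellers receive $8, Q = 37. (Wedge: Pb − Ps = −4.5.)

Consumers pay $3.5; sellers receive $8; quantity = 37.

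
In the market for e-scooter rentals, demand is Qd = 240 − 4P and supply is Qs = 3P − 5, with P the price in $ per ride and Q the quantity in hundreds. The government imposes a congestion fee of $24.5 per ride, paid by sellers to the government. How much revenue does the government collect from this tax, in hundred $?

Tax revenue = $1421 hundred.

Without the tax, 240 − 4P = 3P − 5 gives 7P = 245, so P* = $35 and Q* = 100.
With the tax collected from sellers, supply shifts: Qs = 3(P − 24.5) − 5.
New equilibrium: buyers pay $45.5, sellers receive $21, Q = 58. (Wedge: Pb − Ps = 24.5.)
Revenue = t · Q = 24.5 · 58 = $1421.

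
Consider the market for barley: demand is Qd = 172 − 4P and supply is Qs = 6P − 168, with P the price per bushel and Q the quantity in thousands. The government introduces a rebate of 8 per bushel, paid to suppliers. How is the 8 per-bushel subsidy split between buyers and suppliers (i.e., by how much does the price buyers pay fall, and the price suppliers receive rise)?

Buyers gain 4.8 per bushel; suppliers gain 3.2 per bushel.

Before the subsidy: set 172 − 4P = 6P − 168 → P* = 34, Q* = 36.
With a per-unit subsidy paid to suppliers, each receives P + 8 per unit sold, so supply becomes Qs = 6(P + 8) − 168.
New equilibrium: buyers pay 29.2, suppliers receive 37.2, Q = 55.2. (Wedge: Pb − Ps = −8.)
Gain to buyers: 4.8; to suppliers: 3.2. (They sum to 8.)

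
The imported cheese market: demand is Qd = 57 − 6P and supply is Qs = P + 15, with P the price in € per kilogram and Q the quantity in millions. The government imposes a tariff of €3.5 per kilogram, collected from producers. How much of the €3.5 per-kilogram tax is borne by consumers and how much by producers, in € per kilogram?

Without the tax, 57 − 6P = P + 15 gives 7P = 42, so P* = €6 and Q* = 21.
With the tax collected from producers, supply shifts: Qs = (P − 3.5) + 15.
New equilibrium: consumers pay €6.5, producers receive €3, Q = 18. (Wedge: Pb − Ps = 3.5.)
Burden on consumers: €0.5; on producers: €3. (They sum to €3.5.)
The less price-elastic side of the market bears the larger share of a per-unit tax.

Consumers bear €0.5 per kilogram; producers bear €3 per kilogram.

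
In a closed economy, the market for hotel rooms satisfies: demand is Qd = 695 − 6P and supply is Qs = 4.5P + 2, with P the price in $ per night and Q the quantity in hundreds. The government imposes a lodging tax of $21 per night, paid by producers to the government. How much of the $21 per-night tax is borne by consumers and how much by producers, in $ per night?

Consumers bear $9 per night; producers bear $12 per night.

Before the tax: set 695 − 6P = 4.5P + 2 → P* = $66, Q* = 299.
With the tax collected from producers, supply shifts: Qs = 4.5(P − 21) + 2.
New equilibrium: consumers pay $75, producers receive $54, Q = 245. (Wedge: Pb − Ps = 21.)
Burden on consumers: $9; on producers: $12. (They sum to $21.)
The less price-elastic side of the market bears the larger share of a per-unit tax.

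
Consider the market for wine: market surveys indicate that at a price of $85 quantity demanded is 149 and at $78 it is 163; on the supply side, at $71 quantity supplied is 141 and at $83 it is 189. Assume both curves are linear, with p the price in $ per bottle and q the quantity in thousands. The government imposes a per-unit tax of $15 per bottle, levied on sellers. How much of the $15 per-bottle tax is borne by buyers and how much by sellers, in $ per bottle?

Demand slope: (163 − 149)/(78 − 85) = -2, so qd = 319 − 2p.
Supply slope: (189 − 141)/(83 − 71) = 4, so qs = 4p − 143.
Without the tax, 319 − 2p = 4p − 143 gives 6p = 462, so p* = $77 and q* = 165.
With the tax collected from sellers, supply shifts: qs = 4(p − 15) − 143.
Solving gives q = 145 with buyers paying $87 and sellers receiving $72 (the $15 wedge).
Burden on buyers: $10; on sellers: $5. (They sum to $15.)
The less price-elastic side of the market bears the larger share of a per-unit tax.

Buyers bear $10 per bottle; sellers bear $5 per bottle.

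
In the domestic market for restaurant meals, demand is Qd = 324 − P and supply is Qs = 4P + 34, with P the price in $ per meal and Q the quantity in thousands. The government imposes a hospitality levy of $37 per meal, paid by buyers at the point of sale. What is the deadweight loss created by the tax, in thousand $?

Before the tax: set 324 − P = 4P + 34 → P* = $58, Q* = 266.
With the tax collected from buyers, demand (in seller-price terms) shifts: Qd = 324 − (P + 37).
Solving gives Q = 236.4 with buyers paying $87.6 and suppliers receiving $50.6 (the $37 wedge).
Quantity falls by |ΔQ| = |266 − 236.4| = 29.6.
DWL = ½ · t · |ΔQ| = ½ · 37 · 29.6 = $547.6.

Deadweight loss = $547.6 thousand.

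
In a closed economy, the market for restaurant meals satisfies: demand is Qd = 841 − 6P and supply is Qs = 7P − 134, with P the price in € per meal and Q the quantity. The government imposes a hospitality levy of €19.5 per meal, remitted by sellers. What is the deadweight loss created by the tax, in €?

Without the tax, 841 − 6P = 7P − 134 gives 13P = 975, so P* = €75 and Q* = 391.
With the tax collected from sellers, supply shifts: Qs = 7(P − 19.5) − 134.
Solving gives Q = 328 with buyers paying €85.5 and sellers receiving €66 (the €19.5 wedge).
Quantity falls by |ΔQ| = |391 − 328| = 63.
DWL = ½ · t · |ΔQ| = ½ · 19.5 · 63 = €614.25.

Deadweight loss = €614.25.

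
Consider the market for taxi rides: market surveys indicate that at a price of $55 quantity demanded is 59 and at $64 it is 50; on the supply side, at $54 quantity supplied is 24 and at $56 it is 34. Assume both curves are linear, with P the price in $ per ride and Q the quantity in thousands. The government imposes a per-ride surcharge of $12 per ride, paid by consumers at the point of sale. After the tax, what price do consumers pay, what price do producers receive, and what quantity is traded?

Demand slope: (50 − 59)/(64 − 55) = -1, so Qd = 114 − P.
Supply slope: (34 − 24)/(56 − 54) = 5, so Qs = 5P − 246.
Without the tax, 114 − P = 5P − 246 gives 6P = 360, so P* = $60 and Q* = 54.
With the tax collected from consumers, demand (in seller-price terms) shifts: Qd = 114 − (P + 12).
New equilibrium: consumers pay $70, producers receive $58, Q = 44. (Wedge: Pb − Ps = 12.)

Consumers pay $70; producers receive $58; quantity = 44.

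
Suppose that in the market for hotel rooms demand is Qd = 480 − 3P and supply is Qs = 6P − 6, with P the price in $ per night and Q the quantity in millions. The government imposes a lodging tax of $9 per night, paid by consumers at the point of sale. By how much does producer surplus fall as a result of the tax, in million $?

Without the tax, 480 − 3P = 6P − 6 gives 9P = 486, so P* = $54 and Q* = 318.
With the tax collected from consumers, demand (in seller-price terms) shifts: Qd = 480 − 3(P + 9).
Solving gives Q = 300 with consumers paying $60 and producers receiving $51 (the $9 wedge).
ΔPS is the trapezoid between Q = 300 and Q = 318 of height $3: ½ · (318 + 300) · 3 = $927.

Producer surplus falls by $927 million.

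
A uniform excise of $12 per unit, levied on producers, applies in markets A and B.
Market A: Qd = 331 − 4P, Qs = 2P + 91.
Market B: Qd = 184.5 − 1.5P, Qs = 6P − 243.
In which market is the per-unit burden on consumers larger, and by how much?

Market B, by $5.6.

Market A: pre-tax P* = $40, Q* = 171; post-tax Q = 155; per-unit burden on consumers = $4.
Market B: pre-tax P* = $57, Q* = 99; post-tax Q = 84.6; per-unit burden on consumers = $9.6.
Difference: $4 vs $9.6 → market B is larger by $5.6.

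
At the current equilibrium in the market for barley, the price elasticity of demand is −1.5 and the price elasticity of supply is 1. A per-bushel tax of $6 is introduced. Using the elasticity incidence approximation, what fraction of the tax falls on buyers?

Incidence ratio: buyers' share ≈ εs / (εs + |εd|) = 1 / (1 + 1.5) = 0.4.
Supply is the less elastic side, so buyers bear the smaller share.

Buyers' share ≈ 0.4.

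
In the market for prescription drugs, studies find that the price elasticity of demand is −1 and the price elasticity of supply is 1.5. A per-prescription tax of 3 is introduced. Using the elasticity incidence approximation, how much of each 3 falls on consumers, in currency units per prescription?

Incidence ratio: consumers' share ≈ εs / (εs + |εd|) = 1.5 / (1.5 + 1) = 0.6.
So consumers bear ≈ 0.6 × 3 = 1.8; producers bear 1.2.

Consumers bear ≈ 1.8 per prescription.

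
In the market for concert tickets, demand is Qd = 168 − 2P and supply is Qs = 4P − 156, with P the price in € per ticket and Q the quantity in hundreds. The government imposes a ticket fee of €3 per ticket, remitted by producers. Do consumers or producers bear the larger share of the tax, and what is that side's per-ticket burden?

Without the tax, 168 − 2P = 4P − 156 gives 6P = 324, so P* = €54 and Q* = 60.
With the tax collected from producers, supply shifts: Qs = 4(P − 3) − 156.
Solving gives Q = 56 with consumers paying €56 and producers receiving €53 (the €3 wedge).
Per-ticket burden: consumers €2, producers €1.
Consumers take the larger share because demand is less price-elastic here (demand slope 2 vs supply slope 4).
The less price-elastic side of the market bears the larger share of a per-unit tax.

Consumers bear the larger share: €2 per ticket.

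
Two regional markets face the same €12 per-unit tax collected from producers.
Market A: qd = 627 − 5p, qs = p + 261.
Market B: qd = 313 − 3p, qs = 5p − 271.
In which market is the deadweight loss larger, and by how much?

Market B, by €75.

Market A: pre-tax p* = €61, q* = 322; post-tax q = 312; deadweight loss = €60.
Market B: pre-tax p* = €73, q* = 94; post-tax q = 71.5; deadweight loss = €135.
Difference: €60 vs €135 → market B is larger by €75.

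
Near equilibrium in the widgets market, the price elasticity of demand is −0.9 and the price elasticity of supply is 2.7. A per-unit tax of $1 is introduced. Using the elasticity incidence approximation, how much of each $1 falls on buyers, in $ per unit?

Incidence ratio: buyers' share ≈ εs / (εs + |εd|) = 2.7 / (2.7 + 0.9) = 0.75.
So buyers bear ≈ 0.75 × $1 = $0.75; sellers bear $0.25.

Buyers bear ≈ $0.75 per unit.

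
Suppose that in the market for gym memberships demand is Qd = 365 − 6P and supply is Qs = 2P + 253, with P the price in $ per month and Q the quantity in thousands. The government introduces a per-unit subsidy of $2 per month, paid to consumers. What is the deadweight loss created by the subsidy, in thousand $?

Before the subsidy: set 365 − 6P = 2P + 253 → P* = $14, Q* = 281.
With a per-unit subsidy paid to consumers, each effectively pays P − 2, so demand becomes Qd = 365 − 6(P − 2).
Solving gives Q = 284 with consumers paying $13.5 and producers receiving $15.5 (the $2 wedge).
Quantity rises by |ΔQ| = |281 − 284| = 3.
DWL = ½ · t · |ΔQ| = ½ · 2 · 3 = $3.

Deadweight loss = $3 thousand.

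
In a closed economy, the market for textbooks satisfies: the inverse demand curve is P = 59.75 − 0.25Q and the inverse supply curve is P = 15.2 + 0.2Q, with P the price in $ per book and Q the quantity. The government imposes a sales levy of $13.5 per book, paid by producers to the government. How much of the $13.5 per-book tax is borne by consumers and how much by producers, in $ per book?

Consumers bear $7.5 per book; producers bear $6 per book.

Inverting to Q(P) form: Qd = 239 − 4P; Qs = 5P − 76.
Before the tax: set 239 − 4P = 5P − 76 → P* = $35, Q* = 99.
With the tax collected from producers, supply shifts: Qs = 5(P − 13.5) − 76.
New equilibrium: consumers pay $42.5, producers receive $29, Q = 69. (Wedge: Pb − Ps = 13.5.)
Burden on consumers: $7.5; on producers: $6. (They sum to $13.5.)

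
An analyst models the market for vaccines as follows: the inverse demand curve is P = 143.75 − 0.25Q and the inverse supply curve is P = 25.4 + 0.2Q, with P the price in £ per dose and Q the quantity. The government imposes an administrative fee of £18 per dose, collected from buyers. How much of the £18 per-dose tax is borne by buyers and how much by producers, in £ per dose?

Buyers bear £10 per dose; producers bear £8 per dose.

Inverting to Q(P) form: Qd = 575 − 4P; Qs = 5P − 127.
Before the tax: set 575 − 4P = 5P − 127 → P* = £78, Q* = 263.
With the tax collected from buyers, demand (in seller-price terms) shifts: Qd = 575 − 4(P + 18).
Solving gives Q = 223 with buyers paying £88 and producers receiving £70 (the £18 wedge).
Burden on buyers: £10; on producers: £8. (They sum to £18.)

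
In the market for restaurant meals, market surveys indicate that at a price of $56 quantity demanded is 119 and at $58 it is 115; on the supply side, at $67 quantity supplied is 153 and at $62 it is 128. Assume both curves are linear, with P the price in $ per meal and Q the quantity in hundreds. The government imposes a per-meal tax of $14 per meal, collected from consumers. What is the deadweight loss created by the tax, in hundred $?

Deadweight loss = $140 hundred.

Demand slope: (115 − 119)/(58 − 56) = -2, so Qd = 231 − 2P.
Supply slope: (128 − 153)/(62 − 67) = 5, so Qs = 5P − 182.
Without the tax, 231 − 2P = 5P − 182 gives 7P = 413, so P* = $59 and Q* = 113.
With the tax collected from consumers, demand (in seller-price terms) shifts: Qd = 231 − 2(P + 14).
New equilibrium: consumers pay $69, sellers receive $55, Q = 93. (Wedge: Pb − Ps = 14.)
Quantity falls by |ΔQ| = |113 − 93| = 20.
DWL = ½ · t · |ΔQ| = ½ · 14 · 20 = $140.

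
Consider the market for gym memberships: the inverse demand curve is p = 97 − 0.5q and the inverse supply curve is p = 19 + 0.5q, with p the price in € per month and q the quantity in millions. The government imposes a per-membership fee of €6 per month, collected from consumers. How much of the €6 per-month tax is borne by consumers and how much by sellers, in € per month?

Consumers bear €3 per month; sellers bear €3 per month.

Inverting to q(p) form: qd = 194 − 2p; qs = 2p − 38.
Before the tax: set 194 − 2p = 2p − 38 → p* = €58, q* = 78.
With the tax collected from consumers, demand (in seller-price terms) shifts: qd = 194 − 2(p + 6).
Solving gives q = 72 with consumers paying €61 and sellers receiving €55 (the €6 wedge).
Burden on consumers: €3; on sellers: €3. (They sum to €6.)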